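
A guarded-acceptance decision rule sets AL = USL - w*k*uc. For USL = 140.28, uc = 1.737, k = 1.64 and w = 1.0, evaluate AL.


U = k * uc = 1.64 * 1.737 = 2.84868
guard band g = w * U = 1.0 * 2.84868 = 2.84868
AL = USL - g = 140.28 - 2.84868
AL = 137.4313

137.4313


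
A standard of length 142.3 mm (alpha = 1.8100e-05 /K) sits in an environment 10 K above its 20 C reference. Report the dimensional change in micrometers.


dL = L * alpha * dT
= 142.3 * 1.8100e-05 * 10
= 0.0257563 mm
dL_um = 0.0257563 * 1000 = 25.7563 um

25.7563


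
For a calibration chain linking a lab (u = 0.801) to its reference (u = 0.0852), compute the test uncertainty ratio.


TUR = u_lab / u_ref
= 0.801 / 0.0852
= 9.4014

9.4014


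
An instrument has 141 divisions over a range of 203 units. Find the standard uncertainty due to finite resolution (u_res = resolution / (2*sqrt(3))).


resolution = range / divisions
resolution = 203 / 141 = 1.4397163
u_res = resolution / (2*sqrt(3))
u_res = 1.4397163 / 3.4641016
u_res = 0.4156

0.4156


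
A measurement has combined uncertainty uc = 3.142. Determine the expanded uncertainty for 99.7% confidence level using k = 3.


U = k * uc
U = 3 * 3.142
U = 9.4260

9.4260


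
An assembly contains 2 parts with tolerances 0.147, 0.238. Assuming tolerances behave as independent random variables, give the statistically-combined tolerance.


RSS = sqrt(0.147^2 + 0.238^2)
= sqrt(0.078253)
= 0.2797

0.2797


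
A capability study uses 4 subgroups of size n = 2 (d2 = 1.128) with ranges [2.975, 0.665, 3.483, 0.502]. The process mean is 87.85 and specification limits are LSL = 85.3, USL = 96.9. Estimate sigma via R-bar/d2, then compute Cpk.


R_bar = (2.975 + 0.665 + 3.483 + 0.502) / 4 = 1.90625
sigma = R_bar / d2 = 1.90625 / 1.128 = 1.6899379
Cp = (USL - LSL)/(6*sigma) = (96.9 - 85.3)/(6*1.6899379) = 1.1440
Cpu = (96.9 - 87.85)/(3*1.6899379) = 1.7851
Cpl = (87.85 - 85.3)/(3*1.6899379) = 0.5030
Cpk = min(Cpu, Cpl) = 0.5030

0.5030


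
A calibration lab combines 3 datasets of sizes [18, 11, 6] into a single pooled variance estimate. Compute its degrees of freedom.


nu = sum_i (n_i - 1)
nu = ((18 - 1) + (11 - 1) + (6 - 1))
nu = 17 + 10 + 5
nu = 32

32


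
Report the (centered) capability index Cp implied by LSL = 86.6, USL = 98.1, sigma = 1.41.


Cp = (USL - LSL) / (6 * sigma)
= (98.1 - 86.6) / (6 * 1.41)
= 11.5000 / 8.4600
= 1.3593

1.3593


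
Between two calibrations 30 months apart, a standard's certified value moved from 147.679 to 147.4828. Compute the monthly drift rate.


rate = (v2 - v1) / months
= (147.4828 - 147.679) / 30
= -0.1962 / 30
= -0.0065

-0.0065


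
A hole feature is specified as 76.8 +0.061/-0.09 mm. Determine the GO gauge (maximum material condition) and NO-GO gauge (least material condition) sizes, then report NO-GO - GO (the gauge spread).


GO = nominal - lower_tol (smallest hole = maximum material condition)
GO = 76.8 - 0.09 = 76.71
NO-GO = nominal + upper_tol (largest hole = least material condition)
NO-GO = 76.8 + 0.061 = 76.861
spread = NO-GO - GO = 76.861 - 76.71 = 0.1510

0.1510


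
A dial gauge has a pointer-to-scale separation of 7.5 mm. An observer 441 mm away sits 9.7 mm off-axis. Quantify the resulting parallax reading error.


error = h * offset / d
= 7.5 * 9.7 / 441
= 0.1650

0.1650


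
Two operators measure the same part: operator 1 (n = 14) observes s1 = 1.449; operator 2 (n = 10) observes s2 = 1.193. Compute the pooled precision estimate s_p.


s_p = sqrt(((n1-1)*s1^2 + (n2-1)*s2^2) / (n1+n2-2))
numerator = (14-1)*1.449^2 + (10-1)*1.193^2 = 27.294813 + 12.809241 = 40.104054
denominator = 14 + 10 - 2 = 22
s_p^2 = 40.104054 / 22 = 1.8229115
s_p = sqrt(1.8229115) = 1.3502

1.3502


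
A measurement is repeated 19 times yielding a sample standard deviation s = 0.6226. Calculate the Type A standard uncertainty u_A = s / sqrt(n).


u_A = s / sqrt(n)
u_A = 0.6226 / sqrt(19)
u_A = 0.6226 / 4.3588989
u_A = 0.1428

0.1428


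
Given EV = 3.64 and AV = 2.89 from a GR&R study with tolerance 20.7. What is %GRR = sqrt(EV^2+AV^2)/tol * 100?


GRR = sqrt(EV^2 + AV^2) = sqrt(3.64^2 + 2.89^2) = 4.6477629
%GRR = GRR / tol * 100 = 4.6477629 / 20.7 * 100
%GRR = 22.4530

22.4530


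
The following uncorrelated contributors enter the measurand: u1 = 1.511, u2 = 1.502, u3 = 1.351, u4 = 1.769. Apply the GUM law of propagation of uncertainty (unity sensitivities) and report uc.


uc = sqrt(1.511^2 + 1.502^2 + 1.351^2 + 1.769^2)
uc = sqrt(9.493687)
uc = 3.0812

3.0812


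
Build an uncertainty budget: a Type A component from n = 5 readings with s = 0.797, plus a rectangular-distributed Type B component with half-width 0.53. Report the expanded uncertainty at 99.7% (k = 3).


u_A = s / sqrt(n) = 0.797 / sqrt(5) = 0.35642924
u_B = half_width / sqrt(3) = 0.53 / sqrt(3) = 0.30599564
uc = sqrt(u_A^2 + u_B^2) = sqrt(0.35642924^2 + 0.30599564^2) = 0.46976072
U = k * uc = 3 * 0.46976072
U = 1.4093

1.4093


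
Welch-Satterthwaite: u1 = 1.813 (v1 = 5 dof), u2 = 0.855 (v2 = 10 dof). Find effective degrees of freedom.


uc = sqrt(u1^2 + u2^2) = sqrt(1.813^2 + 0.855^2) = 2.0044935
v_eff = uc^4 / (u1^4/v1 + u2^4/v2)
= 2.0044935^4 / (1.813^4/5 + 0.855^4/10)
= 16.144277 / 2.2142728
v_eff = 7.2910

7.2910


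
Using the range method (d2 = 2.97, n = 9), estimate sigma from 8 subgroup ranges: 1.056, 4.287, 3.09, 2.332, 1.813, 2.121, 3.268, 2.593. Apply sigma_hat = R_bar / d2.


R_bar = (1.056 + 4.287 + 3.09 + 2.332 + 1.813 + 2.121 + 3.268 + 2.593) / 8
R_bar = 20.56 / 8 = 2.57
sigma_hat = R_bar / d2 = 2.57 / 2.97 = 0.8653

0.8653


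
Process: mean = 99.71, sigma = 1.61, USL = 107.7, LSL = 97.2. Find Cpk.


Cpu = (USL - mean) / (3*sigma) = (107.7 - 99.71) / (3*1.61) = 1.6542
Cpl = (mean - LSL) / (3*sigma) = (99.71 - 97.2) / (3*1.61) = 0.5197
Cpk = min(Cpu, Cpl) = 0.5197

0.5197


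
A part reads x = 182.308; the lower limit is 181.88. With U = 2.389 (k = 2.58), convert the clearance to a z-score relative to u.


u = U / k = 2.389 / 2.58 = 0.92596899
margin = |LSL - x| = |181.88 - 182.308| = 0.428
z = margin / u = 0.428 / 0.92596899
z = 0.4622

0.4622


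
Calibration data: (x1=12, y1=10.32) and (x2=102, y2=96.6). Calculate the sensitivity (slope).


slope = (y2 - y1) / (x2 - x1)
= (96.6 - 10.32) / (102 - 12)
= 86.2800 / 90
= 0.9587

0.9587


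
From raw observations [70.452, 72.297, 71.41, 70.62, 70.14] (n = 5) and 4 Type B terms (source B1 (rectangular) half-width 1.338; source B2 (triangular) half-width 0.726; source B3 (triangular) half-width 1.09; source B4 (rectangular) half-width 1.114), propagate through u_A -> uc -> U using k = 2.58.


mean = (70.452 + 72.297 + 71.41 + 70.62 + 70.14) / 5 = 70.9838
s = sqrt(sum((x - mean)^2)/(n-1)) = 0.8708187
u_A = s / sqrt(n) = 0.8708187 / sqrt(5) = 0.38944196
u_B1 = 1.338 / sqrt(3) = 0.77249466
u_B2 = 0.726 / sqrt(6) = 0.29638826
u_B3 = 1.09 / sqrt(6) = 0.44499064
u_B4 = 1.114 / sqrt(3) = 0.6431682
uc = sqrt(0.38944196^2 + 0.77249466^2 + 0.29638826^2 + 0.44499064^2 + 0.6431682^2) = 1.2033042
U = k * uc = 2.58 * 1.2033042
U = 3.1045

3.1045


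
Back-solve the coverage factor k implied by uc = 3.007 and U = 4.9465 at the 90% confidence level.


k = U / uc
k = 4.9465 / 3.007
k = 1.645

1.645


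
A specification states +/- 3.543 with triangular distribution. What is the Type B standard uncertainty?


u_B = half_width / sqrt(6)
u_B = 3.543 / 2.4494897
u_B = 1.4464

1.4464


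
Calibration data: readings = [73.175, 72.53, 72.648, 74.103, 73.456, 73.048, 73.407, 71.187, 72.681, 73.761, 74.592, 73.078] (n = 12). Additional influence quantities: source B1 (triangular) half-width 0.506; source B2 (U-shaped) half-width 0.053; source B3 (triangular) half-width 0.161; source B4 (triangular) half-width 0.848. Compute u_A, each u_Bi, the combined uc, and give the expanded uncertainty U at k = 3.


mean = (73.175 + 72.53 + 72.648 + 74.103 + 73.456 + 73.048 + 73.407 + 71.187 + 72.681 + 73.761 + 74.592 + 73.078) / 12 = 73.13883333
s = sqrt(sum((x - mean)^2)/(n-1)) = 0.86576449
u_A = s / sqrt(n) = 0.86576449 / sqrt(12) = 0.24992468
u_B1 = 0.506 / sqrt(6) = 0.20657363
u_B2 = 0.053 / sqrt(2) = 0.037476659
u_B3 = 0.161 / sqrt(6) = 0.065727975
u_B4 = 0.848 / sqrt(6) = 0.34619455
uc = sqrt(0.24992468^2 + 0.20657363^2 + 0.037476659^2 + 0.065727975^2 + 0.34619455^2) = 0.48032317
U = k * uc = 3 * 0.48032317
U = 1.4410

1.4410


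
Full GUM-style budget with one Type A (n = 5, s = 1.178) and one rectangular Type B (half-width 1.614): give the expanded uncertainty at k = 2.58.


u_A = s / sqrt(n) = 1.178 / sqrt(5) = 0.52681762
u_B = half_width / sqrt(3) = 1.614 / sqrt(3) = 0.93184333
uc = sqrt(u_A^2 + u_B^2) = sqrt(0.52681762^2 + 0.93184333^2) = 1.0704526
U = k * uc = 2.58 * 1.0704526
U = 2.7618

2.7618


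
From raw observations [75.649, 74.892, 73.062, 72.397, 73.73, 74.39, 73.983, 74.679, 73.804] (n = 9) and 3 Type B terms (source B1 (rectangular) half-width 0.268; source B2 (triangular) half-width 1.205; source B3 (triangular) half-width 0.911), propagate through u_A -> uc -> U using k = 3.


mean = (75.649 + 74.892 + 73.062 + 72.397 + 73.73 + 74.39 + 73.983 + 74.679 + 73.804) / 9 = 74.06511111
s = sqrt(sum((x - mean)^2)/(n-1)) = 0.97793845
u_A = s / sqrt(n) = 0.97793845 / sqrt(9) = 0.32597948
u_B1 = 0.268 / sqrt(3) = 0.15472987
u_B2 = 1.205 / sqrt(6) = 0.49193919
u_B3 = 0.911 / sqrt(6) = 0.37191419
uc = sqrt(0.32597948^2 + 0.15472987^2 + 0.49193919^2 + 0.37191419^2) = 0.71451262
U = k * uc = 3 * 0.71451262
U = 2.1435

2.1435


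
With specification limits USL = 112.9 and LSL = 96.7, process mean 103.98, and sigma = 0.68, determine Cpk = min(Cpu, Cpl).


Cpu = (USL - mean) / (3*sigma) = (112.9 - 103.98) / (3*0.68) = 4.3725
Cpl = (mean - LSL) / (3*sigma) = (103.98 - 96.7) / (3*0.68) = 3.5686
Cpk = min(Cpu, Cpl) = 3.5686

3.5686


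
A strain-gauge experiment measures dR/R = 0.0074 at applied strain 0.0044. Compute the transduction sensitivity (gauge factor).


GF = (dR/R) / epsilon
= 0.0074 / 0.0044
= 1.6818

1.6818


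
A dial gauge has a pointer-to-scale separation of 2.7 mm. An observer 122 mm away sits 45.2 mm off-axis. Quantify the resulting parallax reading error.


error = h * offset / d
= 2.7 * 45.2 / 122
= 1.0003

1.0003


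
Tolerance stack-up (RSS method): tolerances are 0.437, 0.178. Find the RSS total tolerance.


RSS = sqrt(0.437^2 + 0.178^2)
= sqrt(0.222653)
= 0.4719

0.4719


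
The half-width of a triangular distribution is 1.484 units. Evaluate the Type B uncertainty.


u_B = half_width / sqrt(6)
u_B = 1.484 / 2.4494897
u_B = 0.6058

0.6058


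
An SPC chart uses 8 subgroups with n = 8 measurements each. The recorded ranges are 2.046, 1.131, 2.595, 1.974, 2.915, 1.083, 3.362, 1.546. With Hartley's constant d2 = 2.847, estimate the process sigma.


R_bar = (2.046 + 1.131 + 2.595 + 1.974 + 2.915 + 1.083 + 3.362 + 1.546) / 8
R_bar = 16.652 / 8 = 2.0815
sigma_hat = R_bar / d2 = 2.0815 / 2.847 = 0.7311

0.7311


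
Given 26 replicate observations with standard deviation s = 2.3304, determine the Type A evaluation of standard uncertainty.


u_A = s / sqrt(n)
u_A = 2.3304 / sqrt(26)
u_A = 2.3304 / 5.0990195
u_A = 0.4570

0.4570


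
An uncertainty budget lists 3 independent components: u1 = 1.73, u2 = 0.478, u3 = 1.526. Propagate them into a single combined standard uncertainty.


uc = sqrt(1.73^2 + 0.478^2 + 1.526^2)
uc = sqrt(5.55006)
uc = 2.3559

2.3559


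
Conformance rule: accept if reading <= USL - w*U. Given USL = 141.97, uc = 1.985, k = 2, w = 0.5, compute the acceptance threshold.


U = k * uc = 2 * 1.985 = 3.97
guard band g = w * U = 0.5 * 3.97 = 1.985
AL = USL - g = 141.97 - 1.985
AL = 139.9850

139.9850


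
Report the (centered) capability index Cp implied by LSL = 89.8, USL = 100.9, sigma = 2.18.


Cp = (USL - LSL) / (6 * sigma)
= (100.9 - 89.8) / (6 * 2.18)
= 11.1000 / 13.0800
= 0.8486

0.8486


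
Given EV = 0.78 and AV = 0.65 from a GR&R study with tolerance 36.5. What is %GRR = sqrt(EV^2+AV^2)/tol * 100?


GRR = sqrt(EV^2 + AV^2) = sqrt(0.78^2 + 0.65^2) = 1.0153325
%GRR = GRR / tol * 100 = 1.0153325 / 36.5 * 100
%GRR = 2.7817

2.7817


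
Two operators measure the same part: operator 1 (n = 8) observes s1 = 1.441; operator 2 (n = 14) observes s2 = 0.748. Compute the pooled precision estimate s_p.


s_p = sqrt(((n1-1)*s1^2 + (n2-1)*s2^2) / (n1+n2-2))
numerator = (8-1)*1.441^2 + (14-1)*0.748^2 = 14.535367 + 7.273552 = 21.808919
denominator = 8 + 14 - 2 = 20
s_p^2 = 21.808919 / 20 = 1.0904459
s_p = sqrt(1.0904459) = 1.0442

1.0442


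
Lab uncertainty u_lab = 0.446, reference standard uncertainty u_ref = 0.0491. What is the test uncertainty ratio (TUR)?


TUR = u_lab / u_ref
= 0.446 / 0.0491
= 9.0835

9.0835


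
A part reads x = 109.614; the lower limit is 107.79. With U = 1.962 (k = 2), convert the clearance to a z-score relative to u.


u = U / k = 1.962 / 2 = 0.981
margin = |LSL - x| = |107.79 - 109.614| = 1.824
z = margin / u = 1.824 / 0.981
z = 1.8593

1.8593


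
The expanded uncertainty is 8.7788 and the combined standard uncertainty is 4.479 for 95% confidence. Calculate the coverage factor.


k = U / uc
k = 8.7788 / 4.479
k = 1.96

1.96


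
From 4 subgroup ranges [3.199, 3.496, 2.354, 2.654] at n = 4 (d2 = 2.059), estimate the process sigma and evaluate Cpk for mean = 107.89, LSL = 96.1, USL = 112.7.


R_bar = (3.199 + 3.496 + 2.354 + 2.654) / 4 = 2.92575
sigma = R_bar / d2 = 2.92575 / 2.059 = 1.4209568
Cp = (USL - LSL)/(6*sigma) = (112.7 - 96.1)/(6*1.4209568) = 1.9470
Cpu = (112.7 - 107.89)/(3*1.4209568) = 1.1283
Cpl = (107.89 - 96.1)/(3*1.4209568) = 2.7657
Cpk = min(Cpu, Cpl) = 1.1283

1.1283


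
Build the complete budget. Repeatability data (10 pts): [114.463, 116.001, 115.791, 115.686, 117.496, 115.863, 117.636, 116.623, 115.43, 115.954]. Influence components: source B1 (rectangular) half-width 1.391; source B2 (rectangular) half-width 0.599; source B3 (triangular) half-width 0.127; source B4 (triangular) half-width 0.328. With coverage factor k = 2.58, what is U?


mean = (114.463 + 116.001 + 115.791 + 115.686 + 117.496 + 115.863 + 117.636 + 116.623 + 115.43 + 115.954) / 10 = 116.0943
s = sqrt(sum((x - mean)^2)/(n-1)) = 0.94658146
u_A = s / sqrt(n) = 0.94658146 / sqrt(10) = 0.29933534
u_B1 = 1.391 / sqrt(3) = 0.80309422
u_B2 = 0.599 / sqrt(3) = 0.34583281
u_B3 = 0.127 / sqrt(6) = 0.051847533
u_B4 = 0.328 / sqrt(6) = 0.13390544
uc = sqrt(0.29933534^2 + 0.80309422^2 + 0.34583281^2 + 0.051847533^2 + 0.13390544^2) = 0.93529735
U = k * uc = 2.58 * 0.93529735
U = 2.4131

2.4131


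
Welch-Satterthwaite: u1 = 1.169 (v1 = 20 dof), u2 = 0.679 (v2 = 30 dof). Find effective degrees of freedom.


uc = sqrt(u1^2 + u2^2) = sqrt(1.169^2 + 0.679^2) = 1.3518883
v_eff = uc^4 / (u1^4/v1 + u2^4/v2)
= 1.3518883^4 / (1.169^4/20 + 0.679^4/30)
= 3.340129 / 0.10045974
v_eff = 33.2484

33.2484


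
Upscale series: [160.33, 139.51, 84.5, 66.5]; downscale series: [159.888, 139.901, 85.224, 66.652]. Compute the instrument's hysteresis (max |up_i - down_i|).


|160.33 - 159.888| = 0.4420
|139.51 - 139.901| = 0.3910
|84.5 - 85.224| = 0.7240
|66.5 - 66.652| = 0.1520
hysteresis = max(diffs) = 0.7240

0.7240


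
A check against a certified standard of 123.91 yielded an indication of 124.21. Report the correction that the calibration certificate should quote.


Correction = standard - reading
= 123.91 - 124.21
= -0.3000

-0.3000


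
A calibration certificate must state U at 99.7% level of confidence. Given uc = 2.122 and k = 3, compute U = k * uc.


U = k * uc
U = 3 * 2.122
U = 6.3660

6.3660


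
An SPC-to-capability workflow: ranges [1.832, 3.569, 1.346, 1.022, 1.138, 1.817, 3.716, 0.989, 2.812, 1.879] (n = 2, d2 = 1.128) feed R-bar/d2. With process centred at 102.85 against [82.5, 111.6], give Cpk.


R_bar = (1.832 + 3.569 + 1.346 + 1.022 + 1.138 + 1.817 + 3.716 + 0.989 + 2.812 + 1.879) / 10 = 2.012
sigma = R_bar / d2 = 2.012 / 1.128 = 1.7836879
Cp = (USL - LSL)/(6*sigma) = (111.6 - 82.5)/(6*1.7836879) = 2.7191
Cpu = (111.6 - 102.85)/(3*1.7836879) = 1.6352
Cpl = (102.85 - 82.5)/(3*1.7836879) = 3.8030
Cpk = min(Cpu, Cpl) = 1.6352

1.6352


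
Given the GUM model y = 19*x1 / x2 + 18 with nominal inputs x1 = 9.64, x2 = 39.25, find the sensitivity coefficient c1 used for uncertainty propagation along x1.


y = 19*x1 / x2 + 18
dy/dx1 = 19/x2
Evaluate at x2 = 39.25: c1 = 19 / 39.25
c1 = 0.4841

0.4841


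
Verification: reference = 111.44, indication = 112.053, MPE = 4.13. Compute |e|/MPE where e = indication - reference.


e = indication - reference = 112.053 - 111.44 = 0.6130
|e| = 0.6130
ratio = |e| / MPE = 0.6130 / 4.13
ratio = 0.1484

0.1484


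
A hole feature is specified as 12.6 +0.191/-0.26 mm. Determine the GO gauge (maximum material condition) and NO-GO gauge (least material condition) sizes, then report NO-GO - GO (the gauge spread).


GO = nominal - lower_tol (smallest hole = maximum material condition)
GO = 12.6 - 0.26 = 12.34
NO-GO = nominal + upper_tol (largest hole = least material condition)
NO-GO = 12.6 + 0.191 = 12.791
spread = NO-GO - GO = 12.791 - 12.34 = 0.4510

0.4510


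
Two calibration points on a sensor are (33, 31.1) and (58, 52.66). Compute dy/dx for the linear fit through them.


slope = (y2 - y1) / (x2 - x1)
= (52.66 - 31.1) / (58 - 33)
= 21.5600 / 25
= 0.8624

0.8624


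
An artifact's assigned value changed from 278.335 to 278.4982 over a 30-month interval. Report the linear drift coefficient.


rate = (v2 - v1) / months
= (278.4982 - 278.335) / 30
= 0.1632 / 30
= 0.0054

0.0054


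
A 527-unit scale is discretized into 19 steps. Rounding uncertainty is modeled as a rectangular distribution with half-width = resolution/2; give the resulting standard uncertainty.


resolution = range / divisions
resolution = 527 / 19 = 27.736842
u_res = resolution / (2*sqrt(3))
u_res = 27.736842 / 3.4641016
u_res = 8.0069

8.0069


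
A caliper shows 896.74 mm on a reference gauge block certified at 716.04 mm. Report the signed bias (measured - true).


Systematic error = measured - true
= 896.74 - 716.04
= 180.7000

180.7000


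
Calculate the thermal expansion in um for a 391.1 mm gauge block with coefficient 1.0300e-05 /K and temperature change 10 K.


dL = L * alpha * dT
= 391.1 * 1.0300e-05 * 10
= 0.0402833 mm
dL_um = 0.0402833 * 1000 = 40.2833 um

40.2833


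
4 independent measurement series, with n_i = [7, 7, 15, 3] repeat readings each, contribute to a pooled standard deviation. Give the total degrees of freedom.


nu = sum_i (n_i - 1)
nu = ((7 - 1) + (7 - 1) + (15 - 1) + (3 - 1))
nu = 6 + 6 + 14 + 2
nu = 28

28


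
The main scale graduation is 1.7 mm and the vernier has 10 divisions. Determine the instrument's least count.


LC = MSD / n_div
= 1.7 / 10
= 0.1700

0.1700


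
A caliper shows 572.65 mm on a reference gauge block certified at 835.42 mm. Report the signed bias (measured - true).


Systematic error = measured - true
= 572.65 - 835.42
= -262.7700

-262.7700


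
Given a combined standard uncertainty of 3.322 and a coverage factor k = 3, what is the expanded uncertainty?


U = k * uc
U = 3 * 3.322
U = 9.9660

9.9660


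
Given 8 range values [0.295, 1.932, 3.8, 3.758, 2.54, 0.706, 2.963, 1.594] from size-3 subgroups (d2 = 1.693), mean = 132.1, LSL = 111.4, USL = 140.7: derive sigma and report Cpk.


R_bar = (0.295 + 1.932 + 3.8 + 3.758 + 2.54 + 0.706 + 2.963 + 1.594) / 8 = 2.1985
sigma = R_bar / d2 = 2.1985 / 1.693 = 1.2985824
Cp = (USL - LSL)/(6*sigma) = (140.7 - 111.4)/(6*1.2985824) = 3.7605
Cpu = (140.7 - 132.1)/(3*1.2985824) = 2.2075
Cpl = (132.1 - 111.4)/(3*1.2985824) = 5.3135
Cpk = min(Cpu, Cpl) = 2.2075

2.2075


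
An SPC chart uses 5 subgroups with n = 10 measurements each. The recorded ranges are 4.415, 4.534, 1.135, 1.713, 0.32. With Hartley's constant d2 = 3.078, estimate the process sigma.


R_bar = (4.415 + 4.534 + 1.135 + 1.713 + 0.32) / 5
R_bar = 12.117 / 5 = 2.4234
sigma_hat = R_bar / d2 = 2.4234 / 3.078 = 0.7873

0.7873


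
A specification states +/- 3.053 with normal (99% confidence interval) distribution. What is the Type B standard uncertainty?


u_B = half_width / 2.576
u_B = 3.053 / 2.576
u_B = 1.1852

1.1852


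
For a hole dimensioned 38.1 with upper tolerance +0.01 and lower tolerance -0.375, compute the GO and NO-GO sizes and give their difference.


GO = nominal - lower_tol (smallest hole = maximum material condition)
GO = 38.1 - 0.375 = 37.725
NO-GO = nominal + upper_tol (largest hole = least material condition)
NO-GO = 38.1 + 0.01 = 38.11
spread = NO-GO - GO = 38.11 - 37.725 = 0.3850

0.3850


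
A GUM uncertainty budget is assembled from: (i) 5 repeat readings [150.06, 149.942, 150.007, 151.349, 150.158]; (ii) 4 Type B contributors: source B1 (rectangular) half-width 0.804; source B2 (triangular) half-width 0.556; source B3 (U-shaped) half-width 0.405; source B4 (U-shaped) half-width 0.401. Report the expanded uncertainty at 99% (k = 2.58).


mean = (150.06 + 149.942 + 150.007 + 151.349 + 150.158) / 5 = 150.3032
s = sqrt(sum((x - mean)^2)/(n-1)) = 0.58994212
u_A = s / sqrt(n) = 0.58994212 / sqrt(5) = 0.26383014
u_B1 = 0.804 / sqrt(3) = 0.46418962
u_B2 = 0.556 / sqrt(6) = 0.22698605
u_B3 = 0.405 / sqrt(2) = 0.28637825
u_B4 = 0.401 / sqrt(2) = 0.28354982
uc = sqrt(0.26383014^2 + 0.46418962^2 + 0.22698605^2 + 0.28637825^2 + 0.28354982^2) = 0.70640924
U = k * uc = 2.58 * 0.70640924
U = 1.8225

1.8225


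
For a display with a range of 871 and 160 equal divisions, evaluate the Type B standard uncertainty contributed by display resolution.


resolution = range / divisions
resolution = 871 / 160 = 5.44375
u_res = resolution / (2*sqrt(3))
u_res = 5.44375 / 3.4641016
u_res = 1.5715

1.5715


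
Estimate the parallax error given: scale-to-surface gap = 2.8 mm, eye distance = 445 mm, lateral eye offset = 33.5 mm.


error = h * offset / d
= 2.8 * 33.5 / 445
= 0.2108

0.2108


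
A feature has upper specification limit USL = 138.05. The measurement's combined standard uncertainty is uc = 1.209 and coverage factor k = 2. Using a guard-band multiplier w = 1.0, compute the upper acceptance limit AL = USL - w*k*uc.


U = k * uc = 2 * 1.209 = 2.418
guard band g = w * U = 1.0 * 2.418 = 2.418
AL = USL - g = 138.05 - 2.418
AL = 135.6320

135.6320


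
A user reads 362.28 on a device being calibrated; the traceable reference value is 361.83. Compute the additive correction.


Correction = standard - reading
= 361.83 - 362.28
= -0.4500

-0.4500


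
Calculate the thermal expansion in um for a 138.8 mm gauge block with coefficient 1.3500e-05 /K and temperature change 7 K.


dL = L * alpha * dT
= 138.8 * 1.3500e-05 * 7
= 0.0131166 mm
dL_um = 0.0131166 * 1000 = 13.1166 um

13.1166


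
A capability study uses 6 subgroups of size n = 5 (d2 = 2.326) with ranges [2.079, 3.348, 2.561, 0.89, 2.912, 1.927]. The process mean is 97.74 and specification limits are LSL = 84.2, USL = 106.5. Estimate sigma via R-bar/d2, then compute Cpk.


R_bar = (2.079 + 3.348 + 2.561 + 0.89 + 2.912 + 1.927) / 6 = 2.2861667
sigma = R_bar / d2 = 2.2861667 / 2.326 = 0.98287476
Cp = (USL - LSL)/(6*sigma) = (106.5 - 84.2)/(6*0.98287476) = 3.7814
Cpu = (106.5 - 97.74)/(3*0.98287476) = 2.9709
Cpl = (97.74 - 84.2)/(3*0.98287476) = 4.5920
Cpk = min(Cpu, Cpl) = 2.9709

2.9709


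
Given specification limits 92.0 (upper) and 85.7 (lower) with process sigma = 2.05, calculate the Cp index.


Cp = (USL - LSL) / (6 * sigma)
= (92.0 - 85.7) / (6 * 2.05)
= 6.3000 / 12.3000
= 0.5122

0.5122


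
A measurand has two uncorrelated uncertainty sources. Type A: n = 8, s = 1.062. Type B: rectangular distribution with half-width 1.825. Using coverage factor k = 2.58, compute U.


u_A = s / sqrt(n) = 1.062 / sqrt(8) = 0.3754737
u_B = half_width / sqrt(3) = 1.825 / sqrt(3) = 1.0536642
uc = sqrt(u_A^2 + u_B^2) = sqrt(0.3754737^2 + 1.0536642^2) = 1.1185655
U = k * uc = 2.58 * 1.1185655
U = 2.8859

2.8859


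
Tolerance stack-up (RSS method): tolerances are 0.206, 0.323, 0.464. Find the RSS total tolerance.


RSS = sqrt(0.206^2 + 0.323^2 + 0.464^2)
= sqrt(0.362061)
= 0.6017

0.6017


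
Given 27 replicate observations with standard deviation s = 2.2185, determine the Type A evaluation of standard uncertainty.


u_A = s / sqrt(n)
u_A = 2.2185 / sqrt(27)
u_A = 2.2185 / 5.1961524
u_A = 0.4270

0.4270


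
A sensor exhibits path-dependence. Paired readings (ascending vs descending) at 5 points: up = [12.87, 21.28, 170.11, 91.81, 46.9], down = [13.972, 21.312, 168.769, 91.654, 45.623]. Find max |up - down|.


|12.87 - 13.972| = 1.1020
|21.28 - 21.312| = 0.0320
|170.11 - 168.769| = 1.3410
|91.81 - 91.654| = 0.1560
|46.9 - 45.623| = 1.2770
hysteresis = max(diffs) = 1.3410

1.3410


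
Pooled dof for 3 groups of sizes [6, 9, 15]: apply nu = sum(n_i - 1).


nu = sum_i (n_i - 1)
nu = ((6 - 1) + (9 - 1) + (15 - 1))
nu = 5 + 8 + 14
nu = 27

27


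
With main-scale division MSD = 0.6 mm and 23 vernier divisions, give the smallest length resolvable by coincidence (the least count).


LC = MSD / n_div
= 0.6 / 23
= 0.0261

0.0261


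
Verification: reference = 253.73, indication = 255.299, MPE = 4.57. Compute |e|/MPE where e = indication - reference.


e = indication - reference = 255.299 - 253.73 = 1.5690
|e| = 1.5690
ratio = |e| / MPE = 1.5690 / 4.57
ratio = 0.3433

0.3433


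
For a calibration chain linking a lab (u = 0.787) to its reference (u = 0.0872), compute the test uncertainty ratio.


TUR = u_lab / u_ref
= 0.787 / 0.0872
= 9.0252

9.0252


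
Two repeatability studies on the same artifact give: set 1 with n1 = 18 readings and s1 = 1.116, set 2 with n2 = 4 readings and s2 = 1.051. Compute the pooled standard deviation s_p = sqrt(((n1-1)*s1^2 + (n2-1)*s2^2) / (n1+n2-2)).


s_p = sqrt(((n1-1)*s1^2 + (n2-1)*s2^2) / (n1+n2-2))
numerator = (18-1)*1.116^2 + (4-1)*1.051^2 = 21.172752 + 3.313803 = 24.486555
denominator = 18 + 4 - 2 = 20
s_p^2 = 24.486555 / 20 = 1.2243278
s_p = sqrt(1.2243278) = 1.1065

1.1065


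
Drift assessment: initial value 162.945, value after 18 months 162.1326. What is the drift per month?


rate = (v2 - v1) / months
= (162.1326 - 162.945) / 18
= -0.8124 / 18
= -0.0451

-0.0451


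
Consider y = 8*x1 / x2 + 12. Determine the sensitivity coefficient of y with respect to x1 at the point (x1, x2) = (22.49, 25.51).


y = 8*x1 / x2 + 12
dy/dx1 = 8/x2
Evaluate at x2 = 25.51: c1 = 8 / 25.51
c1 = 0.3136

0.3136


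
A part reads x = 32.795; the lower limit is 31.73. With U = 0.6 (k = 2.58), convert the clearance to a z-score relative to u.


u = U / k = 0.6 / 2.58 = 0.23255814
margin = |LSL - x| = |31.73 - 32.795| = 1.065
z = margin / u = 1.065 / 0.23255814
z = 4.5795

4.5795


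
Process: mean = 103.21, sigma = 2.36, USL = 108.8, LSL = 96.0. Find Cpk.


Cpu = (USL - mean) / (3*sigma) = (108.8 - 103.21) / (3*2.36) = 0.7895
Cpl = (mean - LSL) / (3*sigma) = (103.21 - 96.0) / (3*2.36) = 1.0184
Cpk = min(Cpu, Cpl) = 0.7895

0.7895


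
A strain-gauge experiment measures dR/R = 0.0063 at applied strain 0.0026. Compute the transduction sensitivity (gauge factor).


GF = (dR/R) / epsilon
= 0.0063 / 0.0026
= 2.4231

2.4231


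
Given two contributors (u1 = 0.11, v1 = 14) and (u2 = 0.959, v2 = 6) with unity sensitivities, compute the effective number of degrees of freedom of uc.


uc = sqrt(u1^2 + u2^2) = sqrt(0.11^2 + 0.959^2) = 0.96528804
v_eff = uc^4 / (u1^4/v1 + u2^4/v2)
= 0.96528804^4 / (0.11^4/14 + 0.959^4/6)
= 0.86821583 / 0.14097931
v_eff = 6.1585

6.1585


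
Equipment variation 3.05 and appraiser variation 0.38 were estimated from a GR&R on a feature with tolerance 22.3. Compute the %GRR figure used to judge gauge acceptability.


GRR = sqrt(EV^2 + AV^2) = sqrt(3.05^2 + 0.38^2) = 3.073581
%GRR = GRR / tol * 100 = 3.073581 / 22.3 * 100
%GRR = 13.7829

13.7829


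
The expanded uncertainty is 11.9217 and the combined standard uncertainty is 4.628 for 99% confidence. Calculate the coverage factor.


k = U / uc
k = 11.9217 / 4.628
k = 2.576

2.576


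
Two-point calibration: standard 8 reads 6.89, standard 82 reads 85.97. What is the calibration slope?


slope = (y2 - y1) / (x2 - x1)
= (85.97 - 6.89) / (82 - 8)
= 79.0800 / 74
= 1.0686

1.0686


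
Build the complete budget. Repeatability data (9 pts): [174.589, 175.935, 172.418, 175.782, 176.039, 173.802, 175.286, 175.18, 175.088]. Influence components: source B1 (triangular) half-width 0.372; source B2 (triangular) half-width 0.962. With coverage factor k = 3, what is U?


mean = (174.589 + 175.935 + 172.418 + 175.782 + 176.039 + 173.802 + 175.286 + 175.18 + 175.088) / 9 = 174.9021111
s = sqrt(sum((x - mean)^2)/(n-1)) = 1.1657518
u_A = s / sqrt(n) = 1.1657518 / sqrt(9) = 0.38858393
u_B1 = 0.372 / sqrt(6) = 0.15186836
u_B2 = 0.962 / sqrt(6) = 0.39273486
uc = sqrt(0.38858393^2 + 0.15186836^2 + 0.39273486^2) = 0.57297656
U = k * uc = 3 * 0.57297656
U = 1.7189

1.7189


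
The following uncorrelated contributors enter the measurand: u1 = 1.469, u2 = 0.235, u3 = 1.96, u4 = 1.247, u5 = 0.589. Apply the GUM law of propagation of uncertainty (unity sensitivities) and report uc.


uc = sqrt(1.469^2 + 0.235^2 + 1.96^2 + 1.247^2 + 0.589^2)
uc = sqrt(7.956716)
uc = 2.8208

2.8208


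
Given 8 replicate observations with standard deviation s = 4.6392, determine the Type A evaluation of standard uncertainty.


u_A = s / sqrt(n)
u_A = 4.6392 / sqrt(8)
u_A = 4.6392 / 2.8284271
u_A = 1.6402

1.6402


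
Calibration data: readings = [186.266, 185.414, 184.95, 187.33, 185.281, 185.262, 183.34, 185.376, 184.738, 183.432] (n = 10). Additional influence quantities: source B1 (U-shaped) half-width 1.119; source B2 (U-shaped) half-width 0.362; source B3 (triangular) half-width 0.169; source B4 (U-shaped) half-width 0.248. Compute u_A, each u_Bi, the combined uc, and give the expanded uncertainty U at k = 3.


mean = (186.266 + 185.414 + 184.95 + 187.33 + 185.281 + 185.262 + 183.34 + 185.376 + 184.738 + 183.432) / 10 = 185.1389
s = sqrt(sum((x - mean)^2)/(n-1)) = 1.1824865
u_A = s / sqrt(n) = 1.1824865 / sqrt(10) = 0.37393506
u_B1 = 1.119 / sqrt(2) = 0.79125249
u_B2 = 0.362 / sqrt(2) = 0.25597265
u_B3 = 0.169 / sqrt(6) = 0.068993961
u_B4 = 0.248 / sqrt(2) = 0.17536248
uc = sqrt(0.37393506^2 + 0.79125249^2 + 0.25597265^2 + 0.068993961^2 + 0.17536248^2) = 0.93109725
U = k * uc = 3 * 0.93109725
U = 2.7933

2.7933


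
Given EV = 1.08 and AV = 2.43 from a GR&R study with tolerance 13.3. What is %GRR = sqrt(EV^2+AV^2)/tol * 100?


GRR = sqrt(EV^2 + AV^2) = sqrt(1.08^2 + 2.43^2) = 2.6591916
%GRR = GRR / tol * 100 = 2.6591916 / 13.3 * 100
%GRR = 19.9939

19.9939


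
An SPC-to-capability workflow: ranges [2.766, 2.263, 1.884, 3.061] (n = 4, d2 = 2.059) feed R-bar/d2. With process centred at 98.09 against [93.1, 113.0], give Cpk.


R_bar = (2.766 + 2.263 + 1.884 + 3.061) / 4 = 2.4935
sigma = R_bar / d2 = 2.4935 / 2.059 = 1.2110248
Cp = (USL - LSL)/(6*sigma) = (113.0 - 93.1)/(6*1.2110248) = 2.7387
Cpu = (113.0 - 98.09)/(3*1.2110248) = 4.1040
Cpl = (98.09 - 93.1)/(3*1.2110248) = 1.3735
Cpk = min(Cpu, Cpl) = 1.3735

1.3735


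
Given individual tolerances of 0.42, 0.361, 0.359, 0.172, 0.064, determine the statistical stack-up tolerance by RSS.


RSS = sqrt(0.42^2 + 0.361^2 + 0.359^2 + 0.172^2 + 0.064^2)
= sqrt(0.469282)
= 0.6850

0.6850


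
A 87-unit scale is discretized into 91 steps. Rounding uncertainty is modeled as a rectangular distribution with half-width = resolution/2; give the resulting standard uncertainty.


resolution = range / divisions
resolution = 87 / 91 = 0.95604396
u_res = resolution / (2*sqrt(3))
u_res = 0.95604396 / 3.4641016
u_res = 0.2760

0.2760


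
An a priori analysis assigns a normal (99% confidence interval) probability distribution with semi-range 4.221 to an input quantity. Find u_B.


u_B = half_width / 2.576
u_B = 4.221 / 2.576
u_B = 1.6386

1.6386


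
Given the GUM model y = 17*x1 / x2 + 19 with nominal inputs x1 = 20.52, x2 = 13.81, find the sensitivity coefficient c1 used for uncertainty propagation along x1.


y = 17*x1 / x2 + 19
dy/dx1 = 17/x2
Evaluate at x2 = 13.81: c1 = 17 / 13.81
c1 = 1.2310

1.2310


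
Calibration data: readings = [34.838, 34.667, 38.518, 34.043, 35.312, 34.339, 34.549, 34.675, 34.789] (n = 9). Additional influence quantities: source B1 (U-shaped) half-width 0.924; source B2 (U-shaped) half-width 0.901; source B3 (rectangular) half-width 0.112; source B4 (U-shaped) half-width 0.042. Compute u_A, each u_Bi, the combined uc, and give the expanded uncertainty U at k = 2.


mean = (34.838 + 34.667 + 38.518 + 34.043 + 35.312 + 34.339 + 34.549 + 34.675 + 34.789) / 9 = 35.08111111
s = sqrt(sum((x - mean)^2)/(n-1)) = 1.335005
u_A = s / sqrt(n) = 1.335005 / sqrt(9) = 0.44500167
u_B1 = 0.924 / sqrt(2) = 0.65336667
u_B2 = 0.901 / sqrt(2) = 0.63710321
u_B3 = 0.112 / sqrt(3) = 0.06466323
u_B4 = 0.042 / sqrt(2) = 0.029698485
uc = sqrt(0.44500167^2 + 0.65336667^2 + 0.63710321^2 + 0.06466323^2 + 0.029698485^2) = 1.0177811
U = k * uc = 2 * 1.0177811
U = 2.0356

2.0356


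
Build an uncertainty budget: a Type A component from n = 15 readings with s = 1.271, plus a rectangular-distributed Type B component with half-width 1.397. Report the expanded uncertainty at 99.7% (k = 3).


u_A = s / sqrt(n) = 1.271 / sqrt(15) = 0.32817079
u_B = half_width / sqrt(3) = 1.397 / sqrt(3) = 0.80655833
uc = sqrt(u_A^2 + u_B^2) = sqrt(0.32817079^2 + 0.80655833^2) = 0.87076541
U = k * uc = 3 * 0.87076541
U = 2.6123

2.6123


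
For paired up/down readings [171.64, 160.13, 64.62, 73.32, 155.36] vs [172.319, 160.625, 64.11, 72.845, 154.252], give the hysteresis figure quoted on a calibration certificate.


|171.64 - 172.319| = 0.6790
|160.13 - 160.625| = 0.4950
|64.62 - 64.11| = 0.5100
|73.32 - 72.845| = 0.4750
|155.36 - 154.252| = 1.1080
hysteresis = max(diffs) = 1.1080

1.1080


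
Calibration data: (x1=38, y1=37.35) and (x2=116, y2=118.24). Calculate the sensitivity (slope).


slope = (y2 - y1) / (x2 - x1)
= (118.24 - 37.35) / (116 - 38)
= 80.8900 / 78
= 1.0371

1.0371


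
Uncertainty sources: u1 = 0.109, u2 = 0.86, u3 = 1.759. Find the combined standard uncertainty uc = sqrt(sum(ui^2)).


uc = sqrt(0.109^2 + 0.86^2 + 1.759^2)
uc = sqrt(3.845562)
uc = 1.9610

1.9610


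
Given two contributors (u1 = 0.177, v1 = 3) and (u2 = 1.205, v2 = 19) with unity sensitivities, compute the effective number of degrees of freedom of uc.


uc = sqrt(u1^2 + u2^2) = sqrt(0.177^2 + 1.205^2) = 1.2179302
v_eff = uc^4 / (u1^4/v1 + u2^4/v2)
= 1.2179302^4 / (0.177^4/3 + 1.205^4/19)
= 2.200339 / 0.11129436
v_eff = 19.7704

19.7704


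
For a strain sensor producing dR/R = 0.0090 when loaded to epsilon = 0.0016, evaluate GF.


GF = (dR/R) / epsilon
= 0.0090 / 0.0016
= 5.6250

5.6250


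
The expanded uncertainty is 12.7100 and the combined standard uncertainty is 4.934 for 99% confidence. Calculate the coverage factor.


k = U / uc
k = 12.7100 / 4.934
k = 2.576

2.576


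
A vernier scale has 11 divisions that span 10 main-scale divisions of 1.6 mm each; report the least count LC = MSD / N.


LC = MSD / n_div
= 1.6 / 11
= 0.1455

0.1455


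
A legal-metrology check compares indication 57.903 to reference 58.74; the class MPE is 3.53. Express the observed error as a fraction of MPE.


e = indication - reference = 57.903 - 58.74 = -0.8370
|e| = 0.8370
ratio = |e| / MPE = 0.8370 / 3.53
ratio = 0.2371

0.2371


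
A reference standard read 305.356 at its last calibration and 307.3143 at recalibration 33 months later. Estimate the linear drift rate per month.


rate = (v2 - v1) / months
= (307.3143 - 305.356) / 33
= 1.9583 / 33
= 0.0593

0.0593


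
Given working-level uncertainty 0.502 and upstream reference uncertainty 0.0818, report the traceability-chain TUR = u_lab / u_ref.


TUR = u_lab / u_ref
= 0.502 / 0.0818
= 6.1369

6.1369


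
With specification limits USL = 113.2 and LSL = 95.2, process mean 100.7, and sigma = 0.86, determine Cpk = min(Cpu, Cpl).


Cpu = (USL - mean) / (3*sigma) = (113.2 - 100.7) / (3*0.86) = 4.8450
Cpl = (mean - LSL) / (3*sigma) = (100.7 - 95.2) / (3*0.86) = 2.1318
Cpk = min(Cpu, Cpl) = 2.1318

2.1318


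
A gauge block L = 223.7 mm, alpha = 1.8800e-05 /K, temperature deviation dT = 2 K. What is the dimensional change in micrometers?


dL = L * alpha * dT
= 223.7 * 1.8800e-05 * 2
= 0.0084111 mm
dL_um = 0.0084111 * 1000 = 8.4111 um

8.4111


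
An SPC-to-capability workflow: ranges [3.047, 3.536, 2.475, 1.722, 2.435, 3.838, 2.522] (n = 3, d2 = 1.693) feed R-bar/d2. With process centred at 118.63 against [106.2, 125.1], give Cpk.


R_bar = (3.047 + 3.536 + 2.475 + 1.722 + 2.435 + 3.838 + 2.522) / 7 = 2.7964286
sigma = R_bar / d2 = 2.7964286 / 1.693 = 1.6517594
Cp = (USL - LSL)/(6*sigma) = (125.1 - 106.2)/(6*1.6517594) = 1.9071
Cpu = (125.1 - 118.63)/(3*1.6517594) = 1.3057
Cpl = (118.63 - 106.2)/(3*1.6517594) = 2.5084
Cpk = min(Cpu, Cpl) = 1.3057

1.3057


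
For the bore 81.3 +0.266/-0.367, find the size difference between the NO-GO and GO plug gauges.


GO = nominal - lower_tol (smallest hole = maximum material condition)
GO = 81.3 - 0.367 = 80.933
NO-GO = nominal + upper_tol (largest hole = least material condition)
NO-GO = 81.3 + 0.266 = 81.566
spread = NO-GO - GO = 81.566 - 80.933 = 0.6330

0.6330


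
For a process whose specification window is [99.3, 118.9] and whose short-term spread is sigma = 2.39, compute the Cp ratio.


Cp = (USL - LSL) / (6 * sigma)
= (118.9 - 99.3) / (6 * 2.39)
= 19.6000 / 14.3400
= 1.3668

1.3668


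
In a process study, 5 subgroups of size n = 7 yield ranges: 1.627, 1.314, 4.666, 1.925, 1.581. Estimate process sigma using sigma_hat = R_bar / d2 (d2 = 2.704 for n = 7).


R_bar = (1.627 + 1.314 + 4.666 + 1.925 + 1.581) / 5
R_bar = 11.113 / 5 = 2.2226
sigma_hat = R_bar / d2 = 2.2226 / 2.704 = 0.8220

0.8220


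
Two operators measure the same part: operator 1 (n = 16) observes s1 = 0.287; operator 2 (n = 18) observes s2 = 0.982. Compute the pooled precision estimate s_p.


s_p = sqrt(((n1-1)*s1^2 + (n2-1)*s2^2) / (n1+n2-2))
numerator = (16-1)*0.287^2 + (18-1)*0.982^2 = 1.235535 + 16.393508 = 17.629043
denominator = 16 + 18 - 2 = 32
s_p^2 = 17.629043 / 32 = 0.55090759
s_p = sqrt(0.55090759) = 0.7422

0.7422


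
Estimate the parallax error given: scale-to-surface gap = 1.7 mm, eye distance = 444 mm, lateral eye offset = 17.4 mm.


error = h * offset / d
= 1.7 * 17.4 / 444
= 0.0666

0.0666


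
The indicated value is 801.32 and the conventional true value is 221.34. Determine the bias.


Systematic error = measured - true
= 801.32 - 221.34
= 579.9800

579.9800


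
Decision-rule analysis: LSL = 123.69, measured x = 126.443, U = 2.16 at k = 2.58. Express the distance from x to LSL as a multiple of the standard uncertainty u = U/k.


u = U / k = 2.16 / 2.58 = 0.8372093
margin = |LSL - x| = |123.69 - 126.443| = 2.753
z = margin / u = 2.753 / 0.8372093
z = 3.2883

3.2883


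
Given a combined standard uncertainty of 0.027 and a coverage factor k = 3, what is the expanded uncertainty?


U = k * uc
U = 3 * 0.027
U = 0.0810

0.0810


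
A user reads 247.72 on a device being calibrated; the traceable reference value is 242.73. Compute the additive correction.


Correction = standard - reading
= 242.73 - 247.72
= -4.9900

-4.9900


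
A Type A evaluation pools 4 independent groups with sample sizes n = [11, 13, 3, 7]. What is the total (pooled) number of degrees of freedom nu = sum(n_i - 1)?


nu = sum_i (n_i - 1)
nu = ((11 - 1) + (13 - 1) + (3 - 1) + (7 - 1))
nu = 10 + 12 + 2 + 6
nu = 30

30


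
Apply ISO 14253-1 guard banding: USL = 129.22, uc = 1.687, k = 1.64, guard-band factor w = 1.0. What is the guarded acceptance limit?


U = k * uc = 1.64 * 1.687 = 2.76668
guard band g = w * U = 1.0 * 2.76668 = 2.76668
AL = USL - g = 129.22 - 2.76668
AL = 126.4533

126.4533
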